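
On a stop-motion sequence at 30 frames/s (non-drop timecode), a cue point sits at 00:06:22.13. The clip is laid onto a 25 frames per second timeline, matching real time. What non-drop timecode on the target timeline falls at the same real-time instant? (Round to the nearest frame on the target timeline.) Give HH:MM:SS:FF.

00:06:22:11

Source frame index: (0×3600 + 6×60 + 22) × 30 + 13 = 11473.
Real time: 11473 / (30) = 11473/30 s.
Target frame: (11473/30) × (25) = 57365/6 ≈ 9560.833 → 9561.
At 25 labels/s: frame 9561 → 00:06:22:11.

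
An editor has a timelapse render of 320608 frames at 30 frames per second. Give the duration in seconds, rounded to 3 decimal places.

10686.933 seconds

Running time = 320608 × 1/30 = 160304/15 s ≈ 10686.933 s.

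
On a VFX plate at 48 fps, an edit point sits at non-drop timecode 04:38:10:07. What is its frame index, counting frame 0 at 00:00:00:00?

Total seconds to the label: (4 × 3600 + 38 × 60 + 10) = 16690.
Frame index = 16690 × 48 + 7 = 801127.

801127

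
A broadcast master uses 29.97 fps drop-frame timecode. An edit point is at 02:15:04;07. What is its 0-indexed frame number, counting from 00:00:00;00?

As if non-drop at 30 labels/s: (2 × 3600 + 15 × 60 + 4) × 30 + 7 = 243127.
Minute boundaries passed: 135; those not divisible by 10: 135 − 13 = 122; dropped labels = 2 × 122 = 244.
Actual frame index = 243127 − 244 = 242883.

242883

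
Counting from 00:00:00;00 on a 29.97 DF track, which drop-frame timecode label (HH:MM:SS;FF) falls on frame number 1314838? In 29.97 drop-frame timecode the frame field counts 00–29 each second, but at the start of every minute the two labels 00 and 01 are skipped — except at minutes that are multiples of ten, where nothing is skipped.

12:11:11;24

Each 10-minute DF block holds 10 × 60 × 30 − 9 × 2 = 17982 frames. 1314838 ÷ 17982 → 73 full blocks, remainder 2152.
Within the partial block the first minute is 1800 frames and each further minute 1798, so 1 further minute boundary passed. Total skipped labels = 18 × 73 + 2 × 1 = 1316.
Non-drop label index = 1314838 + 1316 = 1316154; at 30 labels/s that is 12:11:11:24, i.e. DF 12:11:11;24.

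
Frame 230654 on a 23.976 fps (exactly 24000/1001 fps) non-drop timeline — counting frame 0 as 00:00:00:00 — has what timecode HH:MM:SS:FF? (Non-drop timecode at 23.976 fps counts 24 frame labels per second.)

230654 ÷ 24 = 9610 full seconds, remainder 14 frames.
9610 s = 2 h 40 min 10 s.
Timecode: 02:40:10:14.

02:40:10:14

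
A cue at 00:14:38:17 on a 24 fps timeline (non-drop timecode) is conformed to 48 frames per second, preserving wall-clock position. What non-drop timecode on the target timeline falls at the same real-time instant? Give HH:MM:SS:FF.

Source frame index: (0×3600 + 14×60 + 38) × 24 + 17 = 21089.
Real time: 21089 / (24) = 21089/24 s.
Target frame: (21089/24) × (48) = 42178.
At 48 labels/s: frame 42178 → 00:14:38:34.

00:14:38:34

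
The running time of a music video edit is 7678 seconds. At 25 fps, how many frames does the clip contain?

Frames = 7678 × 25 = 191950.

191950 frames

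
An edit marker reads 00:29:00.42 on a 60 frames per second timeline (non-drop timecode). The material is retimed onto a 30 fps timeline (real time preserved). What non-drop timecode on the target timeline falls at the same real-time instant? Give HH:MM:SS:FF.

00:29:00:21

Source frame index: (0×3600 + 29×60 + 0) × 60 + 42 = 104442.
Real time: 104442 / (60) = 17407/10 s.
Target frame: (17407/10) × (30) = 52221.
At 30 labels/s: frame 52221 → 00:29:00:21.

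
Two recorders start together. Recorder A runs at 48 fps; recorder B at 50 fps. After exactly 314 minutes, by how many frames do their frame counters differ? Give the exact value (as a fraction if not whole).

314 min = 18840 s.
A emits 48 × 18840 = 904320 frames; B emits 50 × 18840 = 942000.
Difference = 37680 frames; B is ahead of A.

37680 frames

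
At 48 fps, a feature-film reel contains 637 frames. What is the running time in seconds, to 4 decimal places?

13.2708 seconds

Running time = 637 × 1/48 = 637/48 s ≈ 13.2708 s.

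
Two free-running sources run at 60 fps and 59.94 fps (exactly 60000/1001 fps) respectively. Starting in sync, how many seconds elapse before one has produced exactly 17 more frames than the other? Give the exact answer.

17017/60 seconds

The gap grows by |60000/1001 − 60| = 60/1001 frames per second.
Time for a 17-frame gap: 17 ÷ (60/1001) = 17017/60 s.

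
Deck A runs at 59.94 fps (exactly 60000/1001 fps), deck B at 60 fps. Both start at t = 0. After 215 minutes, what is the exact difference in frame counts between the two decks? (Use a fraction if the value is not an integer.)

215 min = 12900 s.
A emits 60000/1001 × 12900 = 774000000/1001 frames; B emits 60 × 12900 = 774000.
Difference = 774000/1001 frames (≈ 773.2268); B is ahead of A.

774000/1001 frames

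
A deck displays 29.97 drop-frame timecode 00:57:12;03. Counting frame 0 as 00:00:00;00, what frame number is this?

102859

Complete 10-minute blocks: 5, each 17982 frames → 89910.
Remaining 7 whole minutes in the current block: 1800 + 6 × 1798 = 12588 frames.
Within the current minute: 12 × 30 + 3 − 2 = 361 (labels ;00/;01 skipped at this minute). Total = 89910 + 12588 + 361 = 102859.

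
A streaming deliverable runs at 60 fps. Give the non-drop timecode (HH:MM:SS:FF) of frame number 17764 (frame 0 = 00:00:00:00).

17764 ÷ 60 = 296 full seconds, remainder 4 frames.
296 s = 0 h 4 min 56 s.
Timecode: 00:04:56:04.

00:04:56:04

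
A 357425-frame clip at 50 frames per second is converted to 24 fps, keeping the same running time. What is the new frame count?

171564 frames

Target frames = source frames × (target rate / source rate) = 357425 × (24)/(50) = 357425 × 12/25 = 171564.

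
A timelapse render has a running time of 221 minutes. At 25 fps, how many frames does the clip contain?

331500 frames

221 min = 13260 s.
Frames = 13260 × 25 = 331500.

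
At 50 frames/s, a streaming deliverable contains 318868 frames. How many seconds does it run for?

Running time = 318868 / (50) = 6377.36 s.

6377.36 seconds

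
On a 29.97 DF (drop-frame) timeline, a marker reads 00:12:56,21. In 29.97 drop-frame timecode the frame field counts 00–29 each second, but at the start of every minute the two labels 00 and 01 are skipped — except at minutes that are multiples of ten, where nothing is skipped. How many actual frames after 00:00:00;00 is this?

Complete 10-minute blocks: 1, each 17982 frames → 17982.
Remaining 2 whole minutes in the current block: 1800 + 1 × 1798 = 3598 frames.
Within the current minute: 56 × 30 + 21 − 2 = 1699 (labels ;00/;01 skipped at this minute). Total = 17982 + 3598 + 1699 = 23279.

23279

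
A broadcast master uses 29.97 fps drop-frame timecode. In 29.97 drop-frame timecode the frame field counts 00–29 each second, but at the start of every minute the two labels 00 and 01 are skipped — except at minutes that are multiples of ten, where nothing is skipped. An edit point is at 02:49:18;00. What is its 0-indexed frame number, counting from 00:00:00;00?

As if non-drop at 30 labels/s: (2 × 3600 + 49 × 60 + 18) × 30 + 0 = 304740.
Minute boundaries passed: 169; those not divisible by 10: 169 − 16 = 153; dropped labels = 2 × 153 = 306.
Actual frame index = 304740 − 306 = 304434.

304434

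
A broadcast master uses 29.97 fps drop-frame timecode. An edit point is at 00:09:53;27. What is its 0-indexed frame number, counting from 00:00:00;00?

As if non-drop at 30 labels/s: (0 × 3600 + 9 × 60 + 53) × 30 + 27 = 17817.
Minute boundaries passed: 9; those not divisible by 10: 9 − 0 = 9; dropped labels = 2 × 9 = 18.
Actual frame index = 17817 − 18 = 17799.

17799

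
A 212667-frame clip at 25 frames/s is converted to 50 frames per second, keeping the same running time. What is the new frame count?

Target frames = source frames × (target rate / source rate) = 212667 × (50)/(25) = 212667 × 2 = 425334.

425334 frames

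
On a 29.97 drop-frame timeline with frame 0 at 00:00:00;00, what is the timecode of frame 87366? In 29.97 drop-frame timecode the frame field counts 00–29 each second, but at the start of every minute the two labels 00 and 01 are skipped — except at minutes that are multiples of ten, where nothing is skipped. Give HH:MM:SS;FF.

00:48:35;04

Ten DF minutes hold 17982 frames, so frame 87366 lies in block 4 (frames 71928–89909) with 15438 frames into that block.
The block's first minute is 1800 frames and the rest 1798 each; 15438 frames reaches minute 8, so 4 × 18 + 8 × 2 = 88 labels have been skipped so far.
Adding those back, label number 87366 + 88 = 87454 at 30 labels/s is 2915 s + 4 f = 0 h 48 min 35 s frame 4, i.e. 00:48:35;04.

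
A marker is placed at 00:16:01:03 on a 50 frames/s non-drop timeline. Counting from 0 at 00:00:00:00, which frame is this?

48053

Total seconds to the label: (0 × 3600 + 16 × 60 + 1) = 961.
Frame index = 961 × 50 + 3 = 48053.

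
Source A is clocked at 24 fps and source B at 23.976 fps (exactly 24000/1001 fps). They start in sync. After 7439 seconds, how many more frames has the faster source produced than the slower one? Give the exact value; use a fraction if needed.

A emits 24 × 7439 = 178536 frames; B emits 24000/1001 × 7439 = 178536000/1001.
Difference = 178536/1001 frames (≈ 178.3576); B is behind A.

178536/1001 frames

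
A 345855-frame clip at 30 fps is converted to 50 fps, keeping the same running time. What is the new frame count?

576425 frames

Target frames = source frames × (target rate / source rate) = 345855 × (50)/(30) = 345855 × 5/3 = 576425.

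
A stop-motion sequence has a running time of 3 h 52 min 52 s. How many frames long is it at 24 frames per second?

335328 frames

3 h 52 min 52 s = 13972 s.
Frames = 13972 × 24 = 335328.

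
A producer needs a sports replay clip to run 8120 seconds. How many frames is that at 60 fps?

487200 frames

Frames = 8120 × 60 = 487200.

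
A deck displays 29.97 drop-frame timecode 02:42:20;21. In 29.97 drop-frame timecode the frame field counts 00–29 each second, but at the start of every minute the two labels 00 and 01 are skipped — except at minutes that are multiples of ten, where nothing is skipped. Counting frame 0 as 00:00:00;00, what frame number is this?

As if non-drop at 30 labels/s: (2 × 3600 + 42 × 60 + 20) × 30 + 21 = 292221.
Minute boundaries passed: 162; those not divisible by 10: 162 − 16 = 146; dropped labels = 2 × 146 = 292.
Actual frame index = 292221 − 292 = 291929.

291929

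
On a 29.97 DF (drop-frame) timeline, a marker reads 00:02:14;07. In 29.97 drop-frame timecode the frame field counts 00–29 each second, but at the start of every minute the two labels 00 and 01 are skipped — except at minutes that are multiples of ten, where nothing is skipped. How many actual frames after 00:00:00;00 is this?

Complete 10-minute blocks: 0, each 17982 frames → 0.
Remaining 2 whole minutes in the current block: 1800 + 1 × 1798 = 3598 frames.
Within the current minute: 14 × 30 + 7 − 2 = 425 (labels ;00/;01 skipped at this minute). Total = 0 + 3598 + 425 = 4023.

4023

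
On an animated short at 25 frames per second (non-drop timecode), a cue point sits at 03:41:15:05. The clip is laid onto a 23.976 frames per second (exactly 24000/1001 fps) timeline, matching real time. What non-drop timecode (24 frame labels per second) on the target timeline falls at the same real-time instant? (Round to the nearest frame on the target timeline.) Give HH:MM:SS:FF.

03:41:01:23

Source frame index: (3×3600 + 41×60 + 15) × 25 + 5 = 331880.
Real time: 331880 / (25) = 66376/5 s.
Target frame: (66376/5) × (24000/1001) = 318604800/1001 ≈ 318286.513 → 318287.
At 24 labels/s: frame 318287 → 03:41:01:23.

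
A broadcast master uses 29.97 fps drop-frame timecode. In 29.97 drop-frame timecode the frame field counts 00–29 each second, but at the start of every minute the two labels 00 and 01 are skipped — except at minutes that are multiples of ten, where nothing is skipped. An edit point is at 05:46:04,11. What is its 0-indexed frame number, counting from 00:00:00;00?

Complete 10-minute blocks: 34, each 17982 frames → 611388.
Remaining 6 whole minutes in the current block: 1800 + 5 × 1798 = 10790 frames.
Within the current minute: 4 × 30 + 11 − 2 = 129 (labels ;00/;01 skipped at this minute). Total = 611388 + 10790 + 129 = 622307.

622307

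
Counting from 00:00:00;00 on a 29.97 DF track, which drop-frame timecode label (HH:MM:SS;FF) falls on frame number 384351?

Ten DF minutes hold 17982 frames, so frame 384351 lies in block 21 (frames 377622–395603) with 6729 frames into that block.
The block's first minute is 1800 frames and the rest 1798 each; 6729 frames reaches minute 3, so 21 × 18 + 3 × 2 = 384 labels have been skipped so far.
Adding those back, label number 384351 + 384 = 384735 at 30 labels/s is 12824 s + 15 f = 3 h 33 min 44 s frame 15, i.e. 03:33:44;15.

03:33:44;15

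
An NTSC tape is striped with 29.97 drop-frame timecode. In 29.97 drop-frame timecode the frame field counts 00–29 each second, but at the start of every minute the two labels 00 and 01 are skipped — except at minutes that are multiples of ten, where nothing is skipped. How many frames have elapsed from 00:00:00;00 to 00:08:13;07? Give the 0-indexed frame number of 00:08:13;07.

14781

Complete 10-minute blocks: 0, each 17982 frames → 0.
Remaining 8 whole minutes in the current block: 1800 + 7 × 1798 = 14386 frames.
Within the current minute: 13 × 30 + 7 − 2 = 395 (labels ;00/;01 skipped at this minute). Total = 0 + 14386 + 395 = 14781.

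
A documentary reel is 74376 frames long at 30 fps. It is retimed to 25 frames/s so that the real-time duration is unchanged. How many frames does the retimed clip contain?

61980 frames

Target frames = source frames × (target rate / source rate) = 74376 × (25)/(30) = 74376 × 5/6 = 61980.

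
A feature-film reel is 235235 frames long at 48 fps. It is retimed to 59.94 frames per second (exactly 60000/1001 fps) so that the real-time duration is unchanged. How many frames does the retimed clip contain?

Target frames = source frames × (target rate / source rate) = 235235 × (60000/1001)/(48) = 235235 × 1250/1001 = 293750.

293750 frames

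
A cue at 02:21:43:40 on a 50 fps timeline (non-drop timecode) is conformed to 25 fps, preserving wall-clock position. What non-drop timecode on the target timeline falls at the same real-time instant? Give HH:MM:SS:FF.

Source frame index: (2×3600 + 21×60 + 43) × 50 + 40 = 425190.
Real time: 425190 / (50) = 42519/5 s.
Target frame: (42519/5) × (25) = 212595.
At 25 labels/s: frame 212595 → 02:21:43:20.

02:21:43:20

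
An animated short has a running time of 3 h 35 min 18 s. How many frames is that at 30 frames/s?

387540 frames

3 h 35 min 18 s = 12918 s.
Frames = 12918 × 30 = 387540.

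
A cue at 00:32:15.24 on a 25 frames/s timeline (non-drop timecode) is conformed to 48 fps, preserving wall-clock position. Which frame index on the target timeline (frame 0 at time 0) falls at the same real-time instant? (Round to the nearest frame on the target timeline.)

frame 92926

Source frame index: (0×3600 + 32×60 + 15) × 25 + 24 = 48399.
Real time: 48399 / (25) = 48399/25 s.
Target frame: (48399/25) × (48) = 2323152/25 ≈ 92926.080 → 92926.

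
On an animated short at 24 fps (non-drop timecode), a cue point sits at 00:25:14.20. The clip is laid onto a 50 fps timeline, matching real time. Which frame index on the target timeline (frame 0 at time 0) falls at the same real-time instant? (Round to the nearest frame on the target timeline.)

frame 75742

Source frame index: (0×3600 + 25×60 + 14) × 24 + 20 = 36356.
Real time: 36356 / (24) = 9089/6 s.
Target frame: (9089/6) × (50) = 227225/3 ≈ 75741.667 → 75742.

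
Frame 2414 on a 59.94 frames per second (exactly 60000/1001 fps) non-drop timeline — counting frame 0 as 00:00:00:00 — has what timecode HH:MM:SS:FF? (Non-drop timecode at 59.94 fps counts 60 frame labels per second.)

00:00:40:14

2414 ÷ 60 = 40 full seconds, remainder 14 frames.
40 s = 0 h 0 min 40 s.
Timecode: 00:00:40:14.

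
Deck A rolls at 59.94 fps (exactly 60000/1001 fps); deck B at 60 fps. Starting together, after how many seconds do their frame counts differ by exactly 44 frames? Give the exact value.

11011/15 seconds

The gap grows by |60 − 60000/1001| = 60/1001 frames per second.
Time for a 44-frame gap: 44 ÷ (60/1001) = 11011/15 s.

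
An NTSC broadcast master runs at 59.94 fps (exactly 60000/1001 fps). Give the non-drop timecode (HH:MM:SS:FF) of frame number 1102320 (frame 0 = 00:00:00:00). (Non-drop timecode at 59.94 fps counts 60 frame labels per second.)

1102320 ÷ 60 = 18372 full seconds, remainder 0 frames.
18372 s = 5 h 6 min 12 s.
Timecode: 05:06:12:00.

05:06:12:00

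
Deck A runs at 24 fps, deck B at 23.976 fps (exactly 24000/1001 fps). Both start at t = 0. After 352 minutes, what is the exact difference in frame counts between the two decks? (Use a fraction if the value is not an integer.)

46080/91 frames

352 min = 21120 s.
A emits 24 × 21120 = 506880 frames; B emits 24000/1001 × 21120 = 46080000/91.
Difference = 46080/91 frames (≈ 506.3736); B is behind A.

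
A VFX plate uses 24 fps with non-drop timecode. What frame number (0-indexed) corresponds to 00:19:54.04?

frame 28660

Total seconds to the label: (0 × 3600 + 19 × 60 + 54) = 1194.
Frame index = 1194 × 24 + 4 = 28660.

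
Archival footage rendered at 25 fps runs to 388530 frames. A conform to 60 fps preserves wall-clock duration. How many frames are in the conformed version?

932472 frames

Target frames = source frames × (target rate / source rate) = 388530 × (60)/(25) = 388530 × 12/5 = 932472.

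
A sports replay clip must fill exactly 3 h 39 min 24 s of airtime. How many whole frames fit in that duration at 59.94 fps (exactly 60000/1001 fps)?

789050 frames

3 h 39 min 24 s = 13164 s.
Frames = 13164 × 60000/1001 = 789840000/1001 ≈ 789050.9491.
Complete frames: 789050.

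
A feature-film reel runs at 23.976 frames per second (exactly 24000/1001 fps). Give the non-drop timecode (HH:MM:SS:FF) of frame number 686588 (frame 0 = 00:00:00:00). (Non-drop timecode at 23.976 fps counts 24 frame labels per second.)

07:56:47:20

686588 ÷ 24 = 28607 full seconds, remainder 20 frames.
28607 s = 7 h 56 min 47 s.
Timecode: 07:56:47:20.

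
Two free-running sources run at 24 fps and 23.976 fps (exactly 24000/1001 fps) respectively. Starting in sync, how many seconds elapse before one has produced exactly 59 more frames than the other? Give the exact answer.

The gap grows by |24000/1001 − 24| = 24/1001 frames per second.
Time for a 59-frame gap: 59 ÷ (24/1001) = 59059/24 s.

59059/24 seconds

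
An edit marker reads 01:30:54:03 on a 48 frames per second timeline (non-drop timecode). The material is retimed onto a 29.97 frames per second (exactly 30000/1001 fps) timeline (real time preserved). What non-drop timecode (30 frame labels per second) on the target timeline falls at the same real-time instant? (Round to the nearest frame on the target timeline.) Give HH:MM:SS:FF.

01:30:48:18

Source frame index: (1×3600 + 30×60 + 54) × 48 + 3 = 261795.
Real time: 261795 / (48) = 87265/16 s.
Target frame: (87265/16) × (30000/1001) = 163621875/1001 ≈ 163458.417 → 163458.
At 30 labels/s: frame 163458 → 01:30:48:18.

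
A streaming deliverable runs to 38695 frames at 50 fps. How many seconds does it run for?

773.9 seconds

Running time = 38695 / (50) = 773.9 s.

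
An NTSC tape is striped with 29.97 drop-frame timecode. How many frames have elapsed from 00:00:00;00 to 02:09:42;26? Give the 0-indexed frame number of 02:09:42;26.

Complete 10-minute blocks: 12, each 17982 frames → 215784.
Remaining 9 whole minutes in the current block: 1800 + 8 × 1798 = 16184 frames.
Within the current minute: 42 × 30 + 26 − 2 = 1284 (labels ;00/;01 skipped at this minute). Total = 215784 + 16184 + 1284 = 233252.

233252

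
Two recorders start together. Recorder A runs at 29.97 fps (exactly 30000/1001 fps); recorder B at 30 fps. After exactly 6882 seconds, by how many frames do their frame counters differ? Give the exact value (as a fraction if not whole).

A emits 30000/1001 × 6882 = 206460000/1001 frames; B emits 30 × 6882 = 206460.
Difference = 206460/1001 frames (≈ 206.2537); B is ahead of A.

206460/1001 frames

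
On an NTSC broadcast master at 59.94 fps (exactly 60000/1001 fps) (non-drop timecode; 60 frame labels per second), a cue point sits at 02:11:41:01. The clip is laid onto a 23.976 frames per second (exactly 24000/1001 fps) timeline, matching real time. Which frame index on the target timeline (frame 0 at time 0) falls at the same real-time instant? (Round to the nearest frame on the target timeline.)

Source frame index: (2×3600 + 11×60 + 41) × 60 + 1 = 474061.
Real time: 474061 / (60000/1001) = 474535061/60000 s.
Target frame: (474535061/60000) × (24000/1001) = 948122/5 ≈ 189624.400 → 189624.

frame 189624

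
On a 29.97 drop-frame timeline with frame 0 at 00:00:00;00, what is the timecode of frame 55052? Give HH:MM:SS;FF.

Each 10-minute DF block holds 10 × 60 × 30 − 9 × 2 = 17982 frames. 55052 ÷ 17982 → 3 full blocks, remainder 1106.
Within the partial block the first minute is 1800 frames and each further minute 1798, so 0 further minute boundaries passed. Total skipped labels = 18 × 3 + 2 × 0 = 54.
Non-drop label index = 55052 + 54 = 55106; at 30 labels/s that is 00:30:36:26, i.e. DF 00:30:36;26.

00:30:36;26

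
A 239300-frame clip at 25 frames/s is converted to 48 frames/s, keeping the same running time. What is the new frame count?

Target frames = source frames × (target rate / source rate) = 239300 × (48)/(25) = 239300 × 48/25 = 459456.

459456 frames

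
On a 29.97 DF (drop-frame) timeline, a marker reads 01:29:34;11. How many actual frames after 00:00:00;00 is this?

161069

Complete 10-minute blocks: 8, each 17982 frames → 143856.
Remaining 9 whole minutes in the current block: 1800 + 8 × 1798 = 16184 frames.
Within the current minute: 34 × 30 + 11 − 2 = 1029 (labels ;00/;01 skipped at this minute). Total = 143856 + 16184 + 1029 = 161069.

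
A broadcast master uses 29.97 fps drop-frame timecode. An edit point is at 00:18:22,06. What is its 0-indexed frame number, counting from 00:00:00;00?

33032

Complete 10-minute blocks: 1, each 17982 frames → 17982.
Remaining 8 whole minutes in the current block: 1800 + 7 × 1798 = 14386 frames.
Within the current minute: 22 × 30 + 6 − 2 = 664 (labels ;00/;01 skipped at this minute). Total = 17982 + 14386 + 664 = 33032.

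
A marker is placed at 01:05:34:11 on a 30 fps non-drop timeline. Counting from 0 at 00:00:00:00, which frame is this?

118031

Total seconds to the label: (1 × 3600 + 5 × 60 + 34) = 3934.
Frame index = 3934 × 30 + 11 = 118031.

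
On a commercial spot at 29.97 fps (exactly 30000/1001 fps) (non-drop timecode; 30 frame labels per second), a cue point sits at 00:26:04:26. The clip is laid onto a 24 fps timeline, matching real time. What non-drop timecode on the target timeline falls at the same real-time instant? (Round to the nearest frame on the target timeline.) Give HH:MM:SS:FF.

Source frame index: (0×3600 + 26×60 + 4) × 30 + 26 = 46946.
Real time: 46946 / (30000/1001) = 23496473/15000 s.
Target frame: (23496473/15000) × (24) = 23496473/625 ≈ 37594.357 → 37594.
At 24 labels/s: frame 37594 → 00:26:06:10.

00:26:06:10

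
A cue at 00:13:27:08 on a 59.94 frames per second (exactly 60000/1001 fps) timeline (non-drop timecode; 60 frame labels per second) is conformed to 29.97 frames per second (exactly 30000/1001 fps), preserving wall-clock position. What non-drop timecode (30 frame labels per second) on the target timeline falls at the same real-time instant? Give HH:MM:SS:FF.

Source frame index: (0×3600 + 13×60 + 27) × 60 + 8 = 48428.
Real time: 48428 / (60000/1001) = 12119107/15000 s.
Target frame: (12119107/15000) × (30000/1001) = 24214.
At 30 labels/s: frame 24214 → 00:13:27:04.

00:13:27:04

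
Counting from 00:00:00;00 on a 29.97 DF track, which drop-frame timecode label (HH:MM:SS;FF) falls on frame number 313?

00:00:10;13

Each 10-minute DF block holds 10 × 60 × 30 − 9 × 2 = 17982 frames. 313 ÷ 17982 → 0 full blocks, remainder 313.
Within the partial block the first minute is 1800 frames and each further minute 1798, so 0 further minute boundaries passed. Total skipped labels = 18 × 0 + 2 × 0 = 0.
Non-drop label index = 313 + 0 = 313; at 30 labels/s that is 00:00:10:13, i.e. DF 00:00:10;13.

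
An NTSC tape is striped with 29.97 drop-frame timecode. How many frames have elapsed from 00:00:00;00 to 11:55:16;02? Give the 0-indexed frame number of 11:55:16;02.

1286194

As if non-drop at 30 labels/s: (11 × 3600 + 55 × 60 + 16) × 30 + 2 = 1287482.
Minute boundaries passed: 715; those not divisible by 10: 715 − 71 = 644; dropped labels = 2 × 644 = 1288.
Actual frame index = 1287482 − 1288 = 1286194.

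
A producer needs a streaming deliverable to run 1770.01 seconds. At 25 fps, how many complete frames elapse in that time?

Frames = 1770.01 × 25 = 177001/4 ≈ 44250.2500.
Complete frames: 44250.

44250 frames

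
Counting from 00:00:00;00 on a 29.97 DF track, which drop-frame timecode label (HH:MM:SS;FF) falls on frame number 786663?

Each 10-minute DF block holds 10 × 60 × 30 − 9 × 2 = 17982 frames. 786663 ÷ 17982 → 43 full blocks, remainder 13437.
Within the partial block the first minute is 1800 frames and each further minute 1798, so 7 further minute boundaries passed. Total skipped labels = 18 × 43 + 2 × 7 = 788.
Non-drop label index = 786663 + 788 = 787451; at 30 labels/s that is 07:17:28:11, i.e. DF 07:17:28;11.

07:17:28;11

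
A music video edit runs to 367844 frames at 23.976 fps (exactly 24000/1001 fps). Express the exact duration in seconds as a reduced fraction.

Running time = 367844 ÷ (24000/1001) = 367844 × 1001/24000 = 92052961/6000 s.

92052961/6000 seconds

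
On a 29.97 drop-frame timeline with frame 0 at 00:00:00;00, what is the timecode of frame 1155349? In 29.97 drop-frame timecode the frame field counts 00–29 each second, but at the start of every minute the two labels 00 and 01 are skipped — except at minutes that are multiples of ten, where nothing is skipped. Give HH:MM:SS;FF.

10:42:30;05

Each 10-minute DF block holds 10 × 60 × 30 − 9 × 2 = 17982 frames. 1155349 ÷ 17982 → 64 full blocks, remainder 4501.
Within the partial block the first minute is 1800 frames and each further minute 1798, so 2 further minute boundaries passed. Total skipped labels = 18 × 64 + 2 × 2 = 1156.
Non-drop label index = 1155349 + 1156 = 1156505; at 30 labels/s that is 10:42:30:05, i.e. DF 10:42:30;05.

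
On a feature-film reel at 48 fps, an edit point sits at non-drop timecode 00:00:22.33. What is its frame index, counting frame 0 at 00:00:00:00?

Total seconds to the label: (0 × 3600 + 0 × 60 + 22) = 22.
Frame index = 22 × 48 + 33 = 1089.

frame 1089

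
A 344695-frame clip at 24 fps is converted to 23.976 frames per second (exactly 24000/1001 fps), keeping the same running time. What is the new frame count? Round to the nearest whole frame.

Frames at target rate = 344695 × (24000/1001) / (24) = 26515000/77 ≈ 344350.649.
Nearest whole frame: 344351.

344351 frames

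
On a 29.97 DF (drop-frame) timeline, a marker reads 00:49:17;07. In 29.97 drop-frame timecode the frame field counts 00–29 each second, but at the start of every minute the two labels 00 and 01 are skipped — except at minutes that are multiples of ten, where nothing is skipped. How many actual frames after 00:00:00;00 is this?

As if non-drop at 30 labels/s: (0 × 3600 + 49 × 60 + 17) × 30 + 7 = 88717.
Minute boundaries passed: 49; those not divisible by 10: 49 − 4 = 45; dropped labels = 2 × 45 = 90.
Actual frame index = 88717 − 90 = 88627.

88627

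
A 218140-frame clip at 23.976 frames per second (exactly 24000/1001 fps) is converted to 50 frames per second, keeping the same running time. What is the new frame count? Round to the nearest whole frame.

Frames at target rate = 218140 × (50) / (24000/1001) = 10917907/24 ≈ 454912.792.
Nearest whole frame: 454913.

454913 frames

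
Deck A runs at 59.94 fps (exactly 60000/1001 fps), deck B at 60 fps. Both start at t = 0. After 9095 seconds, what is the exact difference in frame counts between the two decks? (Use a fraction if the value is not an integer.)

545700/1001 frames

A emits 60000/1001 × 9095 = 545700000/1001 frames; B emits 60 × 9095 = 545700.
Difference = 545700/1001 frames (≈ 545.1548); B is ahead of A.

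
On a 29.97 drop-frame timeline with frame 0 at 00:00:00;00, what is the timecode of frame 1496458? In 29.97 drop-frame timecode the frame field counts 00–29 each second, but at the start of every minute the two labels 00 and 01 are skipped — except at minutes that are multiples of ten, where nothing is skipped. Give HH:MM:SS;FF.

Ten DF minutes hold 17982 frames, so frame 1496458 lies in block 83 (frames 1492506–1510487) with 3952 frames into that block.
The block's first minute is 1800 frames and the rest 1798 each; 3952 frames reaches minute 2, so 83 × 18 + 2 × 2 = 1498 labels have been skipped so far.
Adding those back, label number 1496458 + 1498 = 1497956 at 30 labels/s is 49931 s + 26 f = 13 h 52 min 11 s frame 26, i.e. 13:52:11;26.

13:52:11;26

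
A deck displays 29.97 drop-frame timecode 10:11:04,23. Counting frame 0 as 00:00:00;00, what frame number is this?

1098843

As if non-drop at 30 labels/s: (10 × 3600 + 11 × 60 + 4) × 30 + 23 = 1099943.
Minute boundaries passed: 611; those not divisible by 10: 611 − 61 = 550; dropped labels = 2 × 550 = 1100.
Actual frame index = 1099943 − 1100 = 1098843.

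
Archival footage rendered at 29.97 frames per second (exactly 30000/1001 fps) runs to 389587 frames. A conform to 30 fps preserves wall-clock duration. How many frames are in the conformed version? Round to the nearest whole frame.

389977 frames

Frames at target rate = 389587 × (30) / (30000/1001) = 389976587/1000 ≈ 389976.587.
Nearest whole frame: 389977.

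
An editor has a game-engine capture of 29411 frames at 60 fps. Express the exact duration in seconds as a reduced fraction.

29411/60 seconds

Running time = 29411 ÷ (60) = 29411 × 1/60 = 29411/60 s.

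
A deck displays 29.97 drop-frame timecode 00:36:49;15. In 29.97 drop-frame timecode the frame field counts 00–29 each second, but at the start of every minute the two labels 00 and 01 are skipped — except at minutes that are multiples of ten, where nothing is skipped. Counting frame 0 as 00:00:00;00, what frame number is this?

Complete 10-minute blocks: 3, each 17982 frames → 53946.
Remaining 6 whole minutes in the current block: 1800 + 5 × 1798 = 10790 frames.
Within the current minute: 49 × 30 + 15 − 2 = 1483 (labels ;00/;01 skipped at this minute). Total = 53946 + 10790 + 1483 = 66219.

66219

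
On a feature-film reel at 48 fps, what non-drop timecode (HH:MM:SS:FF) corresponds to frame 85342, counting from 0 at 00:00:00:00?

00:29:37:46

85342 ÷ 48 = 1777 full seconds, remainder 46 frames.
1777 s = 0 h 29 min 37 s.
Timecode: 00:29:37:46.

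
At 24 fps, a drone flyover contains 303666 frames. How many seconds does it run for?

12652.75 seconds

Running time = 303666 / (24) = 12652.75 s.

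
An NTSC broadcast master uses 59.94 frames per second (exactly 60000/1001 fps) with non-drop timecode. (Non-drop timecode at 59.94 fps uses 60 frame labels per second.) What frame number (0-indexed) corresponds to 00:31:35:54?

Total seconds to the label: (0 × 3600 + 31 × 60 + 35) = 1895.
Frame index = 1895 × 60 + 54 = 113754.

113754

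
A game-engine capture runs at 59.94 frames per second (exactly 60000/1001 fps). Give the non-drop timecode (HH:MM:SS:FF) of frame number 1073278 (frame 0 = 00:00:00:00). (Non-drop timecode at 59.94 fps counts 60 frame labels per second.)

1073278 ÷ 60 = 17887 full seconds, remainder 58 frames.
17887 s = 4 h 58 min 7 s.
Timecode: 04:58:07:58.

04:58:07:58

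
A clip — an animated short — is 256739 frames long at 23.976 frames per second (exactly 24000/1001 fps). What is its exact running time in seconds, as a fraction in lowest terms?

256995739/24000 seconds

Running time = 256739 ÷ (24000/1001) = 256739 × 1001/24000 = 256995739/24000 s.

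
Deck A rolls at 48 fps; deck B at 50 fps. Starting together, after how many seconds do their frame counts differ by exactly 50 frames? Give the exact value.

25 seconds

The gap grows by |50 − 48| = 2 frames per second.
Time for a 50-frame gap: 50 ÷ (2) = 25 s.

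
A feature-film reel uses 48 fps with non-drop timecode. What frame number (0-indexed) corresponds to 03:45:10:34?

648514

Total seconds to the label: (3 × 3600 + 45 × 60 + 10) = 13510.
Frame index = 13510 × 48 + 34 = 648514.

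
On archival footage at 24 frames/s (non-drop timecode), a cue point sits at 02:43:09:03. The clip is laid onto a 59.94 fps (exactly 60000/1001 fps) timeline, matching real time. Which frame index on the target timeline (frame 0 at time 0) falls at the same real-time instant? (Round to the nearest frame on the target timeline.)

frame 586761

Source frame index: (2×3600 + 43×60 + 9) × 24 + 3 = 234939.
Real time: 234939 / (24) = 78313/8 s.
Target frame: (78313/8) × (60000/1001) = 587347500/1001 ≈ 586760.739 → 586761.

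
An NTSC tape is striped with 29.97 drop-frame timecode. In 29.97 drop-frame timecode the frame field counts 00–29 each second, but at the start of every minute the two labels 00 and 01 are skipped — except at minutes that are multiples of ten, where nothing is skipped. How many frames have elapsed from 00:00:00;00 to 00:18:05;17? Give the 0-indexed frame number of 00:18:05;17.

32533

Complete 10-minute blocks: 1, each 17982 frames → 17982.
Remaining 8 whole minutes in the current block: 1800 + 7 × 1798 = 14386 frames.
Within the current minute: 5 × 30 + 17 − 2 = 165 (labels ;00/;01 skipped at this minute). Total = 17982 + 14386 + 165 = 32533.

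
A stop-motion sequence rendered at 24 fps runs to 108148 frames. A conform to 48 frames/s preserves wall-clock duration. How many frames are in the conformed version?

Frames at target rate = 108148 × (48) / (24) = 216296.

216296 frames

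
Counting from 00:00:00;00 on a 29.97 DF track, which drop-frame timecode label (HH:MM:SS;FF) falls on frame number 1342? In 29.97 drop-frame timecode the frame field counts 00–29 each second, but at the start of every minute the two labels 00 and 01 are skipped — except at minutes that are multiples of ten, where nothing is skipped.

00:00:44;22

Each 10-minute DF block holds 10 × 60 × 30 − 9 × 2 = 17982 frames. 1342 ÷ 17982 → 0 full blocks, remainder 1342.
Within the partial block the first minute is 1800 frames and each further minute 1798, so 0 further minute boundaries passed. Total skipped labels = 18 × 0 + 2 × 0 = 0.
Non-drop label index = 1342 + 0 = 1342; at 30 labels/s that is 00:00:44:22, i.e. DF 00:00:44;22.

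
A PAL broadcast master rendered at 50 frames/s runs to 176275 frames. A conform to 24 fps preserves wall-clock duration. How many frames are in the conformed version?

84612 frames

Target frames = source frames × (target rate / source rate) = 176275 × (24)/(50) = 176275 × 12/25 = 84612.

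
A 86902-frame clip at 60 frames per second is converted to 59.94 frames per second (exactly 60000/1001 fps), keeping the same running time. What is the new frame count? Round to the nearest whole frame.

86815 frames

Frames at target rate = 86902 × (60000/1001) / (60) = 86902000/1001 ≈ 86815.185.
Nearest whole frame: 86815.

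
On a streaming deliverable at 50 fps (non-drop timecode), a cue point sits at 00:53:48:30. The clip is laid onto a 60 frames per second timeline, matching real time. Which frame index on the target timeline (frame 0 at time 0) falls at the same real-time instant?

frame 193716

Source frame index: (0×3600 + 53×60 + 48) × 50 + 30 = 161430.
Real time: 161430 / (50) = 16143/5 s.
Target frame: (16143/5) × (60) = 193716.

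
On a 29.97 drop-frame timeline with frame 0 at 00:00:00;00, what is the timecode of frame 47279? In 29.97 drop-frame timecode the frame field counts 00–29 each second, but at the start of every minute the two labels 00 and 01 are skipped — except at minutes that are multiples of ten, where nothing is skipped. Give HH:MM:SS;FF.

00:26:17;17

Each 10-minute DF block holds 10 × 60 × 30 − 9 × 2 = 17982 frames. 47279 ÷ 17982 → 2 full blocks, remainder 11315.
Within the partial block the first minute is 1800 frames and each further minute 1798, so 6 further minute boundaries passed. Total skipped labels = 18 × 2 + 2 × 6 = 48.
Non-drop label index = 47279 + 48 = 47327; at 30 labels/s that is 00:26:17:17, i.e. DF 00:26:17;17.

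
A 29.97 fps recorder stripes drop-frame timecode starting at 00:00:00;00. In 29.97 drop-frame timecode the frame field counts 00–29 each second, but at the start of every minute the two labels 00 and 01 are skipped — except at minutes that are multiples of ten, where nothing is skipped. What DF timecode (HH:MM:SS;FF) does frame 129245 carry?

Each 10-minute DF block holds 10 × 60 × 30 − 9 × 2 = 17982 frames. 129245 ÷ 17982 → 7 full blocks, remainder 3371.
Within the partial block the first minute is 1800 frames and each further minute 1798, so 1 further minute boundary passed. Total skipped labels = 18 × 7 + 2 × 1 = 128.
Non-drop label index = 129245 + 128 = 129373; at 30 labels/s that is 01:11:52:13, i.e. DF 01:11:52;13.

01:11:52;13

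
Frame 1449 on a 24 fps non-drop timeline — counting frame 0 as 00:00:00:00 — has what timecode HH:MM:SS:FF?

1449 ÷ 24 = 60 full seconds, remainder 9 frames.
60 s = 0 h 1 min 0 s.
Timecode: 00:01:00:09.

00:01:00:09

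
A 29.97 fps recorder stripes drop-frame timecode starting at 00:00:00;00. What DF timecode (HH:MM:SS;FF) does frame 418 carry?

Ten DF minutes hold 17982 frames, so frame 418 lies in block 0 (frames 0–17981) with 418 frames into that block.
The block's first minute is 1800 frames and the rest 1798 each; 418 frames reaches minute 0, so 0 × 18 + 0 × 2 = 0 labels have been skipped so far.
Adding those back, label number 418 + 0 = 418 at 30 labels/s is 13 s + 28 f = 0 h 0 min 13 s frame 28, i.e. 00:00:13;28.

00:00:13;28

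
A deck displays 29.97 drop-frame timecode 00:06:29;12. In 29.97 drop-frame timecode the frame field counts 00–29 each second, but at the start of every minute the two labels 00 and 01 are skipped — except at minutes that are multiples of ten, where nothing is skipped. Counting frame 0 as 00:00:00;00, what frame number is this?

11670

Complete 10-minute blocks: 0, each 17982 frames → 0.
Remaining 6 whole minutes in the current block: 1800 + 5 × 1798 = 10790 frames.
Within the current minute: 29 × 30 + 12 − 2 = 880 (labels ;00/;01 skipped at this minute). Total = 0 + 10790 + 880 = 11670.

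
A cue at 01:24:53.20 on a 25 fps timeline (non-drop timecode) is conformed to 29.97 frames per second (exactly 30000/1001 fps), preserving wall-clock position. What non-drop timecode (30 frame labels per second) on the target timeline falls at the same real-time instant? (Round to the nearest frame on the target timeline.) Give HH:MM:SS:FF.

Source frame index: (1×3600 + 24×60 + 53) × 25 + 20 = 127345.
Real time: 127345 / (25) = 25469/5 s.
Target frame: (25469/5) × (30000/1001) = 152814000/1001 ≈ 152661.339 → 152661.
At 30 labels/s: frame 152661 → 01:24:48:21.

01:24:48:21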